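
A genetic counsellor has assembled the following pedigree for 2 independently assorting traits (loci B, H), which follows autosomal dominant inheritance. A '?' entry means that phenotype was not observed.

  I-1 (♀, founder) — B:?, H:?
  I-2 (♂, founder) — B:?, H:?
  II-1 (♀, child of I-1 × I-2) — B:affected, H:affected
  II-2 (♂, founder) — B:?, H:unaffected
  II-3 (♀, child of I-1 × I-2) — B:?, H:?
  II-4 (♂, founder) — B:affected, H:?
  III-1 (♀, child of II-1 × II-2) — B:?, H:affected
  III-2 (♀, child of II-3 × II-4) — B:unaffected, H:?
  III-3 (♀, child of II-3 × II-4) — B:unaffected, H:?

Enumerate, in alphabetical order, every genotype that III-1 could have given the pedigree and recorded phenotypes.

B/I-1 ? ·: bb|Bb|BB
B/I-2 ? ·: bb|Bb|BB
B/II-1 aff I-1×I-2: Bb|BB
B/II-2 ? ·: bb|Bb|BB
B/II-3 ? I-1×I-2: bb|Bb
B/II-4 aff ·: Bb
B/III-1 ? II-1×II-2: bb|Bb|BB
B/III-2 un II-3×II-4: bb
B/III-3 un II-3×II-4: bb
⇒ B over [I-1,I-2,II-1,II-2,II-3,II-4,III-1,III-2,III-3]: 86 consistent
H/I-1 ? ·: hh|Hh|HH
H/I-2 ? ·: hh|Hh|HH
H/II-1 aff I-1×I-2: Hh|HH
H/II-2 un ·: hh
H/II-3 ? I-1×I-2: hh|Hh|HH
H/II-4 ? ·: hh|Hh|HH
H/III-1 aff II-1×II-2: Hh
H/III-2 ? II-3×II-4: hh|Hh|HH
H/III-3 ? II-3×II-4: hh|Hh|HH
⇒ H over [I-1,I-2,II-1,II-2,II-3,II-4,III-1,III-2,III-3]: 236 consistent

III-1 ∈ {BB Hh, Bb Hh, bb Hh}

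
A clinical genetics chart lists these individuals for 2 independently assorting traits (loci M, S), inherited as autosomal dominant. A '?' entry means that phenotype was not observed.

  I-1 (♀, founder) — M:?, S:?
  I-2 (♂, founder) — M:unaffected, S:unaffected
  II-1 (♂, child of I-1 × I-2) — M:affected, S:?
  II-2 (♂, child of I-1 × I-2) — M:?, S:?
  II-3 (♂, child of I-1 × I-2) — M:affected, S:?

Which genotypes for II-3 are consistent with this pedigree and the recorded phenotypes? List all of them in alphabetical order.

II-3 ∈ {Mm Ss, Mm ss}

M/I-1 ? ·: Mm|MM
M/I-2 un ·: mm
M/II-1 aff I-1×I-2: Mm
M/II-2 ? I-1×I-2: mm|Mm
M/II-3 aff I-1×I-2: Mm
⇒ M over [I-1,I-2,II-1,II-2,II-3]: 3 consistent
S/I-1 ? ·: ss|Ss|SS
S/I-2 un ·: ss
S/II-1 ? I-1×I-2: ss|Ss
S/II-2 ? I-1×I-2: ss|Ss
S/II-3 ? I-1×I-2: ss|Ss
⇒ S over [I-1,I-2,II-1,II-2,II-3]: 10 consistent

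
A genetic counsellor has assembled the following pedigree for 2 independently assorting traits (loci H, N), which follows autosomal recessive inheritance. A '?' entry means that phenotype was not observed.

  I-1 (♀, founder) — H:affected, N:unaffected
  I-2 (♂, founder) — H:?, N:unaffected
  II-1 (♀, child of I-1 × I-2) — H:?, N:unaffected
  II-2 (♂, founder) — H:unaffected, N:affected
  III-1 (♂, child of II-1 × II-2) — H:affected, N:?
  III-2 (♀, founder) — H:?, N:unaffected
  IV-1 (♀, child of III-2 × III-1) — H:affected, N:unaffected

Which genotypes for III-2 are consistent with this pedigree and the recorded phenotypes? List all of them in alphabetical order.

III-2 ∈ {Hh NN, Hh Nn, hh NN, hh Nn}

H/I-1 aff ·: hh
H/I-2 ? ·: HH|Hh|hh
H/II-1 ? I-1×I-2: Hh|hh
H/II-2 un ·: Hh
H/III-1 aff II-1×II-2: hh
H/III-2 ? ·: Hh|hh
H/IV-1 aff III-2×III-1: hh
⇒ H over [I-1,I-2,II-1,II-2,III-1,III-2,IV-1]: 8 consistent
N/I-1 un ·: NN|Nn
N/I-2 un ·: NN|Nn
N/II-1 un I-1×I-2: NN|Nn
N/II-2 aff ·: nn
N/III-1 ? II-1×II-2: Nn|nn
N/III-2 un ·: NN|Nn
N/IV-1 un III-2×III-1: NN|Nn
⇒ N over [I-1,I-2,II-1,II-2,III-1,III-2,IV-1]: 34 consistent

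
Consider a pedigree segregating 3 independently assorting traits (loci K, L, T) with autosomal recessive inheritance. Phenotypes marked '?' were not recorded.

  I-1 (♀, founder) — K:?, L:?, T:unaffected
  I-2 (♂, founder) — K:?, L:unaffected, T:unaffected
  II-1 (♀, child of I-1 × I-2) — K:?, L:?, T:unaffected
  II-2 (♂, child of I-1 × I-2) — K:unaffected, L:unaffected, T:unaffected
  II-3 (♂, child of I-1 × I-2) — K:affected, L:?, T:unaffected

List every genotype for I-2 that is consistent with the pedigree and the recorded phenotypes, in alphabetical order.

K/I-1 ? ·: Kk|kk
K/I-2 ? ·: Kk|kk
K/II-1 ? I-1×I-2: KK|Kk|kk
K/II-2 un I-1×I-2: KK|Kk
K/II-3 aff I-1×I-2: kk
⇒ K over [I-1,I-2,II-1,II-2,II-3]: 10 consistent
L/I-1 ? ·: LL|Ll|ll
L/I-2 un ·: LL|Ll
L/II-1 ? I-1×I-2: LL|Ll|ll
L/II-2 un I-1×I-2: LL|Ll
L/II-3 ? I-1×I-2: LL|Ll|ll
⇒ L over [I-1,I-2,II-1,II-2,II-3]: 40 consistent
T/I-1 un ·: TT|Tt
T/I-2 un ·: TT|Tt
T/II-1 un I-1×I-2: TT|Tt
T/II-2 un I-1×I-2: TT|Tt
T/II-3 un I-1×I-2: TT|Tt
⇒ T over [I-1,I-2,II-1,II-2,II-3]: 25 consistent

I-2 ∈ {Kk LL TT, Kk LL Tt, Kk Ll TT, Kk Ll Tt, kk LL TT, kk LL Tt, kk Ll TT, kk Ll Tt}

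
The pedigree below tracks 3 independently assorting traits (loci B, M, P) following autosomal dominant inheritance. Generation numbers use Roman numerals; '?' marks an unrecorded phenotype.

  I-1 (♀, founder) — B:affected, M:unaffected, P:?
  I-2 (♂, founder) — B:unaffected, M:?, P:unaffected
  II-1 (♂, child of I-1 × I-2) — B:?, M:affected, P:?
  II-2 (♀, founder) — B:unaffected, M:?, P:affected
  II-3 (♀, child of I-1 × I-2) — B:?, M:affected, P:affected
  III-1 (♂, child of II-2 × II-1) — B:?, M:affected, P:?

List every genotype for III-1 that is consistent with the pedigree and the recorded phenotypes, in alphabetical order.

III-1 ∈ {Bb MM PP, Bb MM Pp, Bb MM pp, Bb Mm PP, Bb Mm Pp, Bb Mm pp, bb MM PP, bb MM Pp, bb MM pp, bb Mm PP, bb Mm Pp, bb Mm pp}

B/I-1 aff ·: Bb|BB
B/I-2 un ·: bb
B/II-1 ? I-1×I-2: bb|Bb
B/II-2 un ·: bb
B/II-3 ? I-1×I-2: bb|Bb
B/III-1 ? II-2×II-1: bb|Bb
⇒ B over [I-1,I-2,II-1,II-2,II-3,III-1]: 8 consistent
M/I-1 un ·: mm
M/I-2 ? ·: Mm|MM
M/II-1 aff I-1×I-2: Mm
M/II-2 ? ·: mm|Mm|MM
M/II-3 aff I-1×I-2: Mm
M/III-1 aff II-2×II-1: Mm|MM
⇒ M over [I-1,I-2,II-1,II-2,II-3,III-1]: 10 consistent
P/I-1 ? ·: Pp|PP
P/I-2 un ·: pp
P/II-1 ? I-1×I-2: pp|Pp
P/II-2 aff ·: Pp|PP
P/II-3 aff I-1×I-2: Pp
P/III-1 ? II-2×II-1: pp|Pp|PP
⇒ P over [I-1,I-2,II-1,II-2,II-3,III-1]: 13 consistent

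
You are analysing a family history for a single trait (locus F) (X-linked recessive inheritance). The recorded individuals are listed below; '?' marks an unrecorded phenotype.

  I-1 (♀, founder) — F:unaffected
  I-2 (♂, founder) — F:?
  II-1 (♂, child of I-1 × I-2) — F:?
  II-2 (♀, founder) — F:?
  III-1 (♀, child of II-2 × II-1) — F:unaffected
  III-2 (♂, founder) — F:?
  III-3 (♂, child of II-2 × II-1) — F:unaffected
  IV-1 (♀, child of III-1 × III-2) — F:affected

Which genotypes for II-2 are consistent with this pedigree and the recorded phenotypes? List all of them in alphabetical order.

II-2 ∈ {X^FX^F, X^FX^f}

F/I-1 un ·: X^FX^F|X^FX^f
F/I-2 ? ·: X^FY|X^fY
F/II-1 ? I-1×I-2: X^FY|X^fY
F/II-2 ? ·: X^FX^F|X^FX^f
F/III-1 un II-2×II-1: X^FX^f
F/III-2 ? ·: X^fY
F/III-3 un II-2×II-1: X^FY
F/IV-1 aff III-1×III-2: X^fX^f
⇒ F over [I-1,I-2,II-1,II-2,III-1,III-2,III-3,IV-1]: 8 consistent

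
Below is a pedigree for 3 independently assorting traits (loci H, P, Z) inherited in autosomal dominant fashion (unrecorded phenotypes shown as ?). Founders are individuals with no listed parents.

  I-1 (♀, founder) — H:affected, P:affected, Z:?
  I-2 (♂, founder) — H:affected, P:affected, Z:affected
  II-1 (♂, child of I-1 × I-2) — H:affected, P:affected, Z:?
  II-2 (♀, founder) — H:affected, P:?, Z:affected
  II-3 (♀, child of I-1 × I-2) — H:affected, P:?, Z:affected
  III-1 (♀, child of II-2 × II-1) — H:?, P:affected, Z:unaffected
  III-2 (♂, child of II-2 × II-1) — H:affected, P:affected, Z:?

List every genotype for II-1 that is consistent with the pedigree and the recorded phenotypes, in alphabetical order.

H/I-1 aff ·: Hh|HH
H/I-2 aff ·: Hh|HH
H/II-1 aff I-1×I-2: Hh|HH
H/II-2 aff ·: Hh|HH
H/II-3 aff I-1×I-2: Hh|HH
H/III-1 ? II-2×II-1: hh|Hh|HH
H/III-2 aff II-2×II-1: Hh|HH
⇒ H over [I-1,I-2,II-1,II-2,II-3,III-1,III-2]: 95 consistent
P/I-1 aff ·: Pp|PP
P/I-2 aff ·: Pp|PP
P/II-1 aff I-1×I-2: Pp|PP
P/II-2 ? ·: pp|Pp|PP
P/II-3 ? I-1×I-2: pp|Pp|PP
P/III-1 aff II-2×II-1: Pp|PP
P/III-2 aff II-2×II-1: Pp|PP
⇒ P over [I-1,I-2,II-1,II-2,II-3,III-1,III-2]: 111 consistent
Z/I-1 ? ·: zz|Zz|ZZ
Z/I-2 aff ·: Zz|ZZ
Z/II-1 ? I-1×I-2: zz|Zz
Z/II-2 aff ·: Zz
Z/II-3 aff I-1×I-2: Zz|ZZ
Z/III-1 un II-2×II-1: zz
Z/III-2 ? II-2×II-1: zz|Zz|ZZ
⇒ Z over [I-1,I-2,II-1,II-2,II-3,III-1,III-2]: 30 consistent

II-1 ∈ {HH PP Zz, HH PP zz, HH Pp Zz, HH Pp zz, Hh PP Zz, Hh PP zz, Hh Pp Zz, Hh Pp zz}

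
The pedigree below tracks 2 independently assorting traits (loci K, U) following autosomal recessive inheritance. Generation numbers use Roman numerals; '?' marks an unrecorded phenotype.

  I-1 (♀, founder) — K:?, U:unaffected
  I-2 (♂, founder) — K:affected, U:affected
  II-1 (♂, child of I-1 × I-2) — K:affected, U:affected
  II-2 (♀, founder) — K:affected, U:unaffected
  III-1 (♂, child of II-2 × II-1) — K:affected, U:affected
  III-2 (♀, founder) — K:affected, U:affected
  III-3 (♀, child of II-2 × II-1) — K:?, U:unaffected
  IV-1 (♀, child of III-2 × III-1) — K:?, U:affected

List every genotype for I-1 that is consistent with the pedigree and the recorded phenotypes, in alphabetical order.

I-1 ∈ {Kk Uu, kk Uu}

K/I-1 ? ·: Kk|kk
K/I-2 aff ·: kk
K/II-1 aff I-1×I-2: kk
K/II-2 aff ·: kk
K/III-1 aff II-2×II-1: kk
K/III-2 aff ·: kk
K/III-3 ? II-2×II-1: kk
K/IV-1 ? III-2×III-1: kk
⇒ K over [I-1,I-2,II-1,II-2,III-1,III-2,III-3,IV-1]: 2 consistent
U/I-1 un ·: Uu
U/I-2 aff ·: uu
U/II-1 aff I-1×I-2: uu
U/II-2 un ·: Uu
U/III-1 aff II-2×II-1: uu
U/III-2 aff ·: uu
U/III-3 un II-2×II-1: Uu
U/IV-1 aff III-2×III-1: uu
⇒ U over [I-1,I-2,II-1,II-2,III-1,III-2,III-3,IV-1]: 1 consistent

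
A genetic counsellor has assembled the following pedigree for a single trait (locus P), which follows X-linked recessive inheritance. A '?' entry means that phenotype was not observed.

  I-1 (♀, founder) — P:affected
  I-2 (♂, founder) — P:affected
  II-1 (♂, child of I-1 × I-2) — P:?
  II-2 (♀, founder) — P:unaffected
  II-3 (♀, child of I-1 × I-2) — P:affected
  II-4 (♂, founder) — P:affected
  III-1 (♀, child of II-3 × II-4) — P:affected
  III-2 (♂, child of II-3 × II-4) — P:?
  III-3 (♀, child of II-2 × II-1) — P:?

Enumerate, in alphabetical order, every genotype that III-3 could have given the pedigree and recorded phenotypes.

P/I-1 aff ·: X^pX^p
P/I-2 aff ·: X^pY
P/II-1 ? I-1×I-2: X^pY
P/II-2 un ·: X^PX^P|X^PX^p
P/II-3 aff I-1×I-2: X^pX^p
P/II-4 aff ·: X^pY
P/III-1 aff II-3×II-4: X^pX^p
P/III-2 ? II-3×II-4: X^pY
P/III-3 ? II-2×II-1: X^PX^p|X^pX^p
⇒ P over [I-1,I-2,II-1,II-2,II-3,II-4,III-1,III-2,III-3]: 3 consistent

III-3 ∈ {X^PX^p, X^pX^p}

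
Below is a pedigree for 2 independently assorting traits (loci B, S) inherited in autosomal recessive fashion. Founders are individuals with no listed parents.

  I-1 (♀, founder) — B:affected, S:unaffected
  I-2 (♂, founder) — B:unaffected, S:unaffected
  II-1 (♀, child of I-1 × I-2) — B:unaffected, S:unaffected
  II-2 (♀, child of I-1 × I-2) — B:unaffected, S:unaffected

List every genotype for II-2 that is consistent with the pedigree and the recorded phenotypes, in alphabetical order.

II-2 ∈ {Bb SS, Bb Ss}

B/I-1 aff ·: bb
B/I-2 un ·: BB|Bb
B/II-1 un I-1×I-2: Bb
B/II-2 un I-1×I-2: Bb
⇒ B over [I-1,I-2,II-1,II-2]: 2 consistent
S/I-1 un ·: SS|Ss
S/I-2 un ·: SS|Ss
S/II-1 un I-1×I-2: SS|Ss
S/II-2 un I-1×I-2: SS|Ss
⇒ S over [I-1,I-2,II-1,II-2]: 13 consistent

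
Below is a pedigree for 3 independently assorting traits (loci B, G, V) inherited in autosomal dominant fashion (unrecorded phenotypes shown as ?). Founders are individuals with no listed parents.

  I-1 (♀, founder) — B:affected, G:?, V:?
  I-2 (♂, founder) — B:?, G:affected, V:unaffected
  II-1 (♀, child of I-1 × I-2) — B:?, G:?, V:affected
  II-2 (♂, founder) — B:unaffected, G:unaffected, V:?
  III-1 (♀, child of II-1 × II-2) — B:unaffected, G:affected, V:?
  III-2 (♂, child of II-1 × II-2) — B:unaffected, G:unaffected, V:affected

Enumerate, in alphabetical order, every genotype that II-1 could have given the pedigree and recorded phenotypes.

B/I-1 aff ·: Bb|BB
B/I-2 ? ·: bb|Bb|BB
B/II-1 ? I-1×I-2: bb|Bb
B/II-2 un ·: bb
B/III-1 un II-1×II-2: bb
B/III-2 un II-1×II-2: bb
⇒ B over [I-1,I-2,II-1,II-2,III-1,III-2]: 7 consistent
G/I-1 ? ·: gg|Gg|GG
G/I-2 aff ·: Gg|GG
G/II-1 ? I-1×I-2: Gg
G/II-2 un ·: gg
G/III-1 aff II-1×II-2: Gg
G/III-2 un II-1×II-2: gg
⇒ G over [I-1,I-2,II-1,II-2,III-1,III-2]: 5 consistent
V/I-1 ? ·: Vv|VV
V/I-2 un ·: vv
V/II-1 aff I-1×I-2: Vv
V/II-2 ? ·: vv|Vv|VV
V/III-1 ? II-1×II-2: vv|Vv|VV
V/III-2 aff II-1×II-2: Vv|VV
⇒ V over [I-1,I-2,II-1,II-2,III-1,III-2]: 24 consistent

II-1 ∈ {Bb Gg Vv, bb Gg Vv}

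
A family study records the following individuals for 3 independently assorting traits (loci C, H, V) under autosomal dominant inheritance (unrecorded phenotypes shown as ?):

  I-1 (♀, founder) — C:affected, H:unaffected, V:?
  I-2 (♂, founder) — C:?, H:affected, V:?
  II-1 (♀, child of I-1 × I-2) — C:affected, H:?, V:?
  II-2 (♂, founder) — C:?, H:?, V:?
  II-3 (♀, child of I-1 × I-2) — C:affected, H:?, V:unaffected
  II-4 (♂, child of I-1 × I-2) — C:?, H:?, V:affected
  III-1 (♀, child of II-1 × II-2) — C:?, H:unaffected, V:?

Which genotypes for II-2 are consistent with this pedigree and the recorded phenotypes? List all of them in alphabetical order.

C/I-1 aff ·: Cc|CC
C/I-2 ? ·: cc|Cc|CC
C/II-1 aff I-1×I-2: Cc|CC
C/II-2 ? ·: cc|Cc|CC
C/II-3 aff I-1×I-2: Cc|CC
C/II-4 ? I-1×I-2: cc|Cc|CC
C/III-1 ? II-1×II-2: cc|Cc|CC
⇒ C over [I-1,I-2,II-1,II-2,II-3,II-4,III-1]: 179 consistent
H/I-1 un ·: hh
H/I-2 aff ·: Hh|HH
H/II-1 ? I-1×I-2: hh|Hh
H/II-2 ? ·: hh|Hh
H/II-3 ? I-1×I-2: hh|Hh
H/II-4 ? I-1×I-2: hh|Hh
H/III-1 un II-1×II-2: hh
⇒ H over [I-1,I-2,II-1,II-2,II-3,II-4,III-1]: 18 consistent
V/I-1 ? ·: vv|Vv
V/I-2 ? ·: vv|Vv
V/II-1 ? I-1×I-2: vv|Vv|VV
V/II-2 ? ·: vv|Vv|VV
V/II-3 un I-1×I-2: vv
V/II-4 aff I-1×I-2: Vv|VV
V/III-1 ? II-1×II-2: vv|Vv|VV
⇒ V over [I-1,I-2,II-1,II-2,II-3,II-4,III-1]: 52 consistent

II-2 ∈ {CC Hh VV, CC Hh Vv, CC Hh vv, CC hh VV, CC hh Vv, CC hh vv, Cc Hh VV, Cc Hh Vv, Cc Hh vv, Cc hh VV, Cc hh Vv, Cc hh vv, cc Hh VV, cc Hh Vv, cc Hh vv, cc hh VV, cc hh Vv, cc hh vv}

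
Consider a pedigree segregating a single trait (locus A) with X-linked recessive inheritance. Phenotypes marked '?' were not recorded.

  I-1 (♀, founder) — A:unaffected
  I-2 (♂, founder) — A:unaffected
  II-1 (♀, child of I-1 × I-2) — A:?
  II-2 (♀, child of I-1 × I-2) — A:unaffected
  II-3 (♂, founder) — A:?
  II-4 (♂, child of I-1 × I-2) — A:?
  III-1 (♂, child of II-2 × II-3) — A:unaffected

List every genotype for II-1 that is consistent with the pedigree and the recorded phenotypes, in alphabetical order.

A/I-1 un ·: X^AX^A|X^AX^a
A/I-2 un ·: X^AY
A/II-1 ? I-1×I-2: X^AX^A|X^AX^a
A/II-2 un I-1×I-2: X^AX^A|X^AX^a
A/II-3 ? ·: X^AY|X^aY
A/II-4 ? I-1×I-2: X^AY|X^aY
A/III-1 un II-2×II-3: X^AY
⇒ A over [I-1,I-2,II-1,II-2,II-3,II-4,III-1]: 18 consistent

II-1 ∈ {X^AX^A, X^AX^a}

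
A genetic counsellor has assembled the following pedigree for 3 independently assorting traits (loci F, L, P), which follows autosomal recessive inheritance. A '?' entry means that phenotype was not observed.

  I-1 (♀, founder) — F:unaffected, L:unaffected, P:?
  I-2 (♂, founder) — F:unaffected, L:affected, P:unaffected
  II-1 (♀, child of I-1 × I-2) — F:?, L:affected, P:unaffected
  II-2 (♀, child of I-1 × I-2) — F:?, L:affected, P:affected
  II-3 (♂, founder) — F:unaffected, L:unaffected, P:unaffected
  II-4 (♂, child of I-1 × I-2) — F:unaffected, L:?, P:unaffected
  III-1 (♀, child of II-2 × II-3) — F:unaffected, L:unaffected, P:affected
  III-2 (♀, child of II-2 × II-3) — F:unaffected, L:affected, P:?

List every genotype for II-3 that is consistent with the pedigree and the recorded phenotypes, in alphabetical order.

II-3 ∈ {FF Ll Pp, Ff Ll Pp}

F/I-1 un ·: FF|Ff
F/I-2 un ·: FF|Ff
F/II-1 ? I-1×I-2: FF|Ff|ff
F/II-2 ? I-1×I-2: FF|Ff|ff
F/II-3 un ·: FF|Ff
F/II-4 un I-1×I-2: FF|Ff
F/III-1 un II-2×II-3: FF|Ff
F/III-2 un II-2×II-3: FF|Ff
⇒ F over [I-1,I-2,II-1,II-2,II-3,II-4,III-1,III-2]: 199 consistent
L/I-1 un ·: Ll
L/I-2 aff ·: ll
L/II-1 aff I-1×I-2: ll
L/II-2 aff I-1×I-2: ll
L/II-3 un ·: Ll
L/II-4 ? I-1×I-2: Ll|ll
L/III-1 un II-2×II-3: Ll
L/III-2 aff II-2×II-3: ll
⇒ L over [I-1,I-2,II-1,II-2,II-3,II-4,III-1,III-2]: 2 consistent
P/I-1 ? ·: Pp|pp
P/I-2 un ·: Pp
P/II-1 un I-1×I-2: PP|Pp
P/II-2 aff I-1×I-2: pp
P/II-3 un ·: Pp
P/II-4 un I-1×I-2: PP|Pp
P/III-1 aff II-2×II-3: pp
P/III-2 ? II-2×II-3: Pp|pp
⇒ P over [I-1,I-2,II-1,II-2,II-3,II-4,III-1,III-2]: 10 consistent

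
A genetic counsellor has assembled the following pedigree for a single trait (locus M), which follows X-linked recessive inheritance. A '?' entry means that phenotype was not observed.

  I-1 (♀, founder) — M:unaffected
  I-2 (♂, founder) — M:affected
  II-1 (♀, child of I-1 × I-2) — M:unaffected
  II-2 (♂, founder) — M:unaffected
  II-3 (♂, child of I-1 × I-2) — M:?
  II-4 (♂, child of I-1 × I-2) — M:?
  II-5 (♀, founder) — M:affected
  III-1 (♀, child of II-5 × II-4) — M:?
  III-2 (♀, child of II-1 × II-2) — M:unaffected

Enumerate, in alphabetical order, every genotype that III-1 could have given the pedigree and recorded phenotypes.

M/I-1 un ·: X^MX^M|X^MX^m
M/I-2 aff ·: X^mY
M/II-1 un I-1×I-2: X^MX^m
M/II-2 un ·: X^MY
M/II-3 ? I-1×I-2: X^MY|X^mY
M/II-4 ? I-1×I-2: X^MY|X^mY
M/II-5 aff ·: X^mX^m
M/III-1 ? II-5×II-4: X^MX^m|X^mX^m
M/III-2 un II-1×II-2: X^MX^M|X^MX^m
⇒ M over [I-1,I-2,II-1,II-2,II-3,II-4,II-5,III-1,III-2]: 10 consistent

III-1 ∈ {X^MX^m, X^mX^m}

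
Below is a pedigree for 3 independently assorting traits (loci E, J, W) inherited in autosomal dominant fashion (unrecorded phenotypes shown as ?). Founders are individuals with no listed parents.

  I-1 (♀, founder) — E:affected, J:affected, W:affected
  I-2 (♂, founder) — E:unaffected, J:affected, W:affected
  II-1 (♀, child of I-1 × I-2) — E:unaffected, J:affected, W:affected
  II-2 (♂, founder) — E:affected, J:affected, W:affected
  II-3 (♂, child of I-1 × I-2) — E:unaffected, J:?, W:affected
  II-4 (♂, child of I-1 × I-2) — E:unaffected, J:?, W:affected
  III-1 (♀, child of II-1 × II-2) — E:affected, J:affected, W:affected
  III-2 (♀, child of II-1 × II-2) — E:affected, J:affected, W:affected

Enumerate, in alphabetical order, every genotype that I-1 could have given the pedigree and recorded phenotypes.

E/I-1 aff ·: Ee
E/I-2 un ·: ee
E/II-1 un I-1×I-2: ee
E/II-2 aff ·: Ee|EE
E/II-3 un I-1×I-2: ee
E/II-4 un I-1×I-2: ee
E/III-1 aff II-1×II-2: Ee
E/III-2 aff II-1×II-2: Ee
⇒ E over [I-1,I-2,II-1,II-2,II-3,II-4,III-1,III-2]: 2 consistent
J/I-1 aff ·: Jj|JJ
J/I-2 aff ·: Jj|JJ
J/II-1 aff I-1×I-2: Jj|JJ
J/II-2 aff ·: Jj|JJ
J/II-3 ? I-1×I-2: jj|Jj|JJ
J/II-4 ? I-1×I-2: jj|Jj|JJ
J/III-1 aff II-1×II-2: Jj|JJ
J/III-2 aff II-1×II-2: Jj|JJ
⇒ J over [I-1,I-2,II-1,II-2,II-3,II-4,III-1,III-2]: 226 consistent
W/I-1 aff ·: Ww|WW
W/I-2 aff ·: Ww|WW
W/II-1 aff I-1×I-2: Ww|WW
W/II-2 aff ·: Ww|WW
W/II-3 aff I-1×I-2: Ww|WW
W/II-4 aff I-1×I-2: Ww|WW
W/III-1 aff II-1×II-2: Ww|WW
W/III-2 aff II-1×II-2: Ww|WW
⇒ W over [I-1,I-2,II-1,II-2,II-3,II-4,III-1,III-2]: 161 consistent

I-1 ∈ {Ee JJ WW, Ee JJ Ww, Ee Jj WW, Ee Jj Ww}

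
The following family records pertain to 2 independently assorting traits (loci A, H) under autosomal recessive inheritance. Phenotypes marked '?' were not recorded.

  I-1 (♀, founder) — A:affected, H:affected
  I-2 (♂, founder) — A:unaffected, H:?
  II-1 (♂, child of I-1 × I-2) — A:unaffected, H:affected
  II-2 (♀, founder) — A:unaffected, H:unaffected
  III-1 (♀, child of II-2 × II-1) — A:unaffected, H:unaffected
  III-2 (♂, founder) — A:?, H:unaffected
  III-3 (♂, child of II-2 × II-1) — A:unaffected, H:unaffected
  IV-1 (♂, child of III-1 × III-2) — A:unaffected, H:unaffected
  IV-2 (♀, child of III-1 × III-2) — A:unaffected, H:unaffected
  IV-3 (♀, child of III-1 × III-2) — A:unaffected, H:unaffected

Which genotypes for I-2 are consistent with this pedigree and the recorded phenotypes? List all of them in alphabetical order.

A/I-1 aff ·: aa
A/I-2 un ·: AA|Aa
A/II-1 un I-1×I-2: Aa
A/II-2 un ·: AA|Aa
A/III-1 un II-2×II-1: AA|Aa
A/III-2 ? ·: AA|Aa|aa
A/III-3 un II-2×II-1: AA|Aa
A/IV-1 un III-1×III-2: AA|Aa
A/IV-2 un III-1×III-2: AA|Aa
A/IV-3 un III-1×III-2: AA|Aa
⇒ A over [I-1,I-2,II-1,II-2,III-1,III-2,III-3,IV-1,IV-2,IV-3]: 216 consistent
H/I-1 aff ·: hh
H/I-2 ? ·: Hh|hh
H/II-1 aff I-1×I-2: hh
H/II-2 un ·: HH|Hh
H/III-1 un II-2×II-1: Hh
H/III-2 un ·: HH|Hh
H/III-3 un II-2×II-1: Hh
H/IV-1 un III-1×III-2: HH|Hh
H/IV-2 un III-1×III-2: HH|Hh
H/IV-3 un III-1×III-2: HH|Hh
⇒ H over [I-1,I-2,II-1,II-2,III-1,III-2,III-3,IV-1,IV-2,IV-3]: 64 consistent

I-2 ∈ {AA Hh, AA hh, Aa Hh, Aa hh}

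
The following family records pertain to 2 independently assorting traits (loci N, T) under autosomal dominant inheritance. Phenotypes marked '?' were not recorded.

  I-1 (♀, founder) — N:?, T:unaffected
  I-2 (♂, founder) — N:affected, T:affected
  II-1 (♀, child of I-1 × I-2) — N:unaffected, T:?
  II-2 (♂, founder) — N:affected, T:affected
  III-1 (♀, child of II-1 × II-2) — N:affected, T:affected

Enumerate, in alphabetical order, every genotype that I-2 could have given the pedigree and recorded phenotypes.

I-2 ∈ {Nn TT, Nn Tt}

N/I-1 ? ·: nn|Nn
N/I-2 aff ·: Nn
N/II-1 un I-1×I-2: nn
N/II-2 aff ·: Nn|NN
N/III-1 aff II-1×II-2: Nn
⇒ N over [I-1,I-2,II-1,II-2,III-1]: 4 consistent
T/I-1 un ·: tt
T/I-2 aff ·: Tt|TT
T/II-1 ? I-1×I-2: tt|Tt
T/II-2 aff ·: Tt|TT
T/III-1 aff II-1×II-2: Tt|TT
⇒ T over [I-1,I-2,II-1,II-2,III-1]: 10 consistent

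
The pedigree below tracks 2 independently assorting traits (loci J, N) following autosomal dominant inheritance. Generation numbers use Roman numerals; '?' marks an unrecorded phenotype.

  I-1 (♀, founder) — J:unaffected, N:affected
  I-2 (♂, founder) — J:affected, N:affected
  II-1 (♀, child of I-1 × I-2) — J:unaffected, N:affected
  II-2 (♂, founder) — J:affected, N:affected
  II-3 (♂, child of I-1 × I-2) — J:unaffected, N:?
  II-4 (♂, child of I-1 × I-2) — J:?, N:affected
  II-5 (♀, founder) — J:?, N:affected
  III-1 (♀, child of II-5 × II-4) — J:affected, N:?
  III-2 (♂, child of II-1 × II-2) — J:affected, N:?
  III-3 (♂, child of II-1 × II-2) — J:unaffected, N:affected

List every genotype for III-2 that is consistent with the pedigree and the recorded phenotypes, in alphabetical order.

III-2 ∈ {Jj NN, Jj Nn, Jj nn}

J/I-1 un ·: jj
J/I-2 aff ·: Jj
J/II-1 un I-1×I-2: jj
J/II-2 aff ·: Jj
J/II-3 un I-1×I-2: jj
J/II-4 ? I-1×I-2: jj|Jj
J/II-5 ? ·: jj|Jj|JJ
J/III-1 aff II-5×II-4: Jj|JJ
J/III-2 aff II-1×II-2: Jj
J/III-3 un II-1×II-2: jj
⇒ J over [I-1,I-2,II-1,II-2,II-3,II-4,II-5,III-1,III-2,III-3]: 7 consistent
N/I-1 aff ·: Nn|NN
N/I-2 aff ·: Nn|NN
N/II-1 aff I-1×I-2: Nn|NN
N/II-2 aff ·: Nn|NN
N/II-3 ? I-1×I-2: nn|Nn|NN
N/II-4 aff I-1×I-2: Nn|NN
N/II-5 aff ·: Nn|NN
N/III-1 ? II-5×II-4: nn|Nn|NN
N/III-2 ? II-1×II-2: nn|Nn|NN
N/III-3 aff II-1×II-2: Nn|NN
⇒ N over [I-1,I-2,II-1,II-2,II-3,II-4,II-5,III-1,III-2,III-3]: 855 consistent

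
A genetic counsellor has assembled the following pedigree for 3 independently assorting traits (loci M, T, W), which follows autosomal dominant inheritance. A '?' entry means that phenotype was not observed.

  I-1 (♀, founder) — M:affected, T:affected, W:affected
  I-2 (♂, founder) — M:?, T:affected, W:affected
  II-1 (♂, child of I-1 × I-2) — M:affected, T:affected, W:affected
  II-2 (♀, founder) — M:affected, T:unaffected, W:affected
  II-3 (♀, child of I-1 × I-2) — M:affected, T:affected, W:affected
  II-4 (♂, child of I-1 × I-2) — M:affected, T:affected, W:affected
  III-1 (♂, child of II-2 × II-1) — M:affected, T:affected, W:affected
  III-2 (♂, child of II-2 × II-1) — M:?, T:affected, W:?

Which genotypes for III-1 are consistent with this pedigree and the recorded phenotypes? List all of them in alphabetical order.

M/I-1 aff ·: Mm|MM
M/I-2 ? ·: mm|Mm|MM
M/II-1 aff I-1×I-2: Mm|MM
M/II-2 aff ·: Mm|MM
M/II-3 aff I-1×I-2: Mm|MM
M/II-4 aff I-1×I-2: Mm|MM
M/III-1 aff II-2×II-1: Mm|MM
M/III-2 ? II-2×II-1: mm|Mm|MM
⇒ M over [I-1,I-2,II-1,II-2,II-3,II-4,III-1,III-2]: 205 consistent
T/I-1 aff ·: Tt|TT
T/I-2 aff ·: Tt|TT
T/II-1 aff I-1×I-2: Tt|TT
T/II-2 un ·: tt
T/II-3 aff I-1×I-2: Tt|TT
T/II-4 aff I-1×I-2: Tt|TT
T/III-1 aff II-2×II-1: Tt
T/III-2 aff II-2×II-1: Tt
⇒ T over [I-1,I-2,II-1,II-2,II-3,II-4,III-1,III-2]: 25 consistent
W/I-1 aff ·: Ww|WW
W/I-2 aff ·: Ww|WW
W/II-1 aff I-1×I-2: Ww|WW
W/II-2 aff ·: Ww|WW
W/II-3 aff I-1×I-2: Ww|WW
W/II-4 aff I-1×I-2: Ww|WW
W/III-1 aff II-2×II-1: Ww|WW
W/III-2 ? II-2×II-1: ww|Ww|WW
⇒ W over [I-1,I-2,II-1,II-2,II-3,II-4,III-1,III-2]: 185 consistent

III-1 ∈ {MM Tt WW, MM Tt Ww, Mm Tt WW, Mm Tt Ww}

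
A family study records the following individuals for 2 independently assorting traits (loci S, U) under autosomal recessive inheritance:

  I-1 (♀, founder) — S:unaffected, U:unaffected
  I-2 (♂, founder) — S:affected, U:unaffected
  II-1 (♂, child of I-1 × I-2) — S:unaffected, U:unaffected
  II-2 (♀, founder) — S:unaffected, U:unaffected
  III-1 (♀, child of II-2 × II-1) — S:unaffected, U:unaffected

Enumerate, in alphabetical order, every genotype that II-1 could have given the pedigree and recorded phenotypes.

S/I-1 un ·: SS|Ss
S/I-2 aff ·: ss
S/II-1 un I-1×I-2: Ss
S/II-2 un ·: SS|Ss
S/III-1 un II-2×II-1: SS|Ss
⇒ S over [I-1,I-2,II-1,II-2,III-1]: 8 consistent
U/I-1 un ·: UU|Uu
U/I-2 un ·: UU|Uu
U/II-1 un I-1×I-2: UU|Uu
U/II-2 un ·: UU|Uu
U/III-1 un II-2×II-1: UU|Uu
⇒ U over [I-1,I-2,II-1,II-2,III-1]: 24 consistent

II-1 ∈ {Ss UU, Ss Uu}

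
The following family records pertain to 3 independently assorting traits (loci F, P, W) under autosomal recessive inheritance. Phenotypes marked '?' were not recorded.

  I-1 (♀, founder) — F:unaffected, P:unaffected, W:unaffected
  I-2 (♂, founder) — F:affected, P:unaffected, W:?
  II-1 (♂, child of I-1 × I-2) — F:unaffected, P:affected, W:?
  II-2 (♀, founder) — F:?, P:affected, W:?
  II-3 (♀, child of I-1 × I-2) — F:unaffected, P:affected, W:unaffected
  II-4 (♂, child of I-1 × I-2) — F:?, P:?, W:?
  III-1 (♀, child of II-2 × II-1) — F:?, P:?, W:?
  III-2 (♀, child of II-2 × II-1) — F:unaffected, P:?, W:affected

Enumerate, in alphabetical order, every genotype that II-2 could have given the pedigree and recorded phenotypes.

F/I-1 un ·: FF|Ff
F/I-2 aff ·: ff
F/II-1 un I-1×I-2: Ff
F/II-2 ? ·: FF|Ff|ff
F/II-3 un I-1×I-2: Ff
F/II-4 ? I-1×I-2: Ff|ff
F/III-1 ? II-2×II-1: FF|Ff|ff
F/III-2 un II-2×II-1: FF|Ff
⇒ F over [I-1,I-2,II-1,II-2,II-3,II-4,III-1,III-2]: 36 consistent
P/I-1 un ·: Pp
P/I-2 un ·: Pp
P/II-1 aff I-1×I-2: pp
P/II-2 aff ·: pp
P/II-3 aff I-1×I-2: pp
P/II-4 ? I-1×I-2: PP|Pp|pp
P/III-1 ? II-2×II-1: pp
P/III-2 ? II-2×II-1: pp
⇒ P over [I-1,I-2,II-1,II-2,II-3,II-4,III-1,III-2]: 3 consistent
W/I-1 un ·: WW|Ww
W/I-2 ? ·: WW|Ww|ww
W/II-1 ? I-1×I-2: Ww|ww
W/II-2 ? ·: Ww|ww
W/II-3 un I-1×I-2: WW|Ww
W/II-4 ? I-1×I-2: WW|Ww|ww
W/III-1 ? II-2×II-1: WW|Ww|ww
W/III-2 aff II-2×II-1: ww
⇒ W over [I-1,I-2,II-1,II-2,II-3,II-4,III-1,III-2]: 109 consistent

II-2 ∈ {FF pp Ww, FF pp ww, Ff pp Ww, Ff pp ww, ff pp Ww, ff pp ww}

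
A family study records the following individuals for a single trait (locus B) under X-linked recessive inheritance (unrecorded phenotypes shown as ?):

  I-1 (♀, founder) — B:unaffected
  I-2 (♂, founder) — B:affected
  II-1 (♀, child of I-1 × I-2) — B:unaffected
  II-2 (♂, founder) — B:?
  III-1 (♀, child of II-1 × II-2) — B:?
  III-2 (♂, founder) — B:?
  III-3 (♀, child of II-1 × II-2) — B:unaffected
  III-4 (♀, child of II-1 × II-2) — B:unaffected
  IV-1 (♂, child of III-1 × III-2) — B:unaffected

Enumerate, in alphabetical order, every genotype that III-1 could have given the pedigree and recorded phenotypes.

III-1 ∈ {X^BX^B, X^BX^b}

B/I-1 un ·: X^BX^B|X^BX^b
B/I-2 aff ·: X^bY
B/II-1 un I-1×I-2: X^BX^b
B/II-2 ? ·: X^BY|X^bY
B/III-1 ? II-1×II-2: X^BX^B|X^BX^b
B/III-2 ? ·: X^BY|X^bY
B/III-3 un II-1×II-2: X^BX^B|X^BX^b
B/III-4 un II-1×II-2: X^BX^B|X^BX^b
B/IV-1 un III-1×III-2: X^BY
⇒ B over [I-1,I-2,II-1,II-2,III-1,III-2,III-3,III-4,IV-1]: 36 consistent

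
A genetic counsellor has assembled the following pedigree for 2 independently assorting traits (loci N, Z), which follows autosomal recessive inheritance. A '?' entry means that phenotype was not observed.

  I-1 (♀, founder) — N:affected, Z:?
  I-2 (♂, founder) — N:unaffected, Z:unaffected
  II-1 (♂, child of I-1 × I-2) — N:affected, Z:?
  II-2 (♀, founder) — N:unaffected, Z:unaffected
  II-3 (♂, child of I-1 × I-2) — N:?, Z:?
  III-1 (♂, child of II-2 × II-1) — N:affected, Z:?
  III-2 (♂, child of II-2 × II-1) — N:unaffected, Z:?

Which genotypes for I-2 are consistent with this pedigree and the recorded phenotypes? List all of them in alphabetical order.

N/I-1 aff ·: nn
N/I-2 un ·: Nn
N/II-1 aff I-1×I-2: nn
N/II-2 un ·: Nn
N/II-3 ? I-1×I-2: Nn|nn
N/III-1 aff II-2×II-1: nn
N/III-2 un II-2×II-1: Nn
⇒ N over [I-1,I-2,II-1,II-2,II-3,III-1,III-2]: 2 consistent
Z/I-1 ? ·: ZZ|Zz|zz
Z/I-2 un ·: ZZ|Zz
Z/II-1 ? I-1×I-2: ZZ|Zz|zz
Z/II-2 un ·: ZZ|Zz
Z/II-3 ? I-1×I-2: ZZ|Zz|zz
Z/III-1 ? II-2×II-1: ZZ|Zz|zz
Z/III-2 ? II-2×II-1: ZZ|Zz|zz
⇒ Z over [I-1,I-2,II-1,II-2,II-3,III-1,III-2]: 195 consistent

I-2 ∈ {Nn ZZ, Nn Zz}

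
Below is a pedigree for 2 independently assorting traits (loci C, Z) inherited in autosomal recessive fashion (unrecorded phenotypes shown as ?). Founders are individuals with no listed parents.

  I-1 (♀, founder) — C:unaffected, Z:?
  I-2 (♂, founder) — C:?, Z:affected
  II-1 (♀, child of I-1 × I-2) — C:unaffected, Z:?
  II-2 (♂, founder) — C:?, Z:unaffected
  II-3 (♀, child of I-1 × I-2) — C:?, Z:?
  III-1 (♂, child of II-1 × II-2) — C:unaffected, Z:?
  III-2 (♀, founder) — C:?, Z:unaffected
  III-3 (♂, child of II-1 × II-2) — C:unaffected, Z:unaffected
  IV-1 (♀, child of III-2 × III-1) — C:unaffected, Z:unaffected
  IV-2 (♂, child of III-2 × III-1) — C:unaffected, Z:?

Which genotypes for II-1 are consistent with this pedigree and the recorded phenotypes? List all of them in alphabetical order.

C/I-1 un ·: CC|Cc
C/I-2 ? ·: CC|Cc|cc
C/II-1 un I-1×I-2: CC|Cc
C/II-2 ? ·: CC|Cc|cc
C/II-3 ? I-1×I-2: CC|Cc|cc
C/III-1 un II-1×II-2: CC|Cc
C/III-2 ? ·: CC|Cc|cc
C/III-3 un II-1×II-2: CC|Cc
C/IV-1 un III-2×III-1: CC|Cc
C/IV-2 un III-2×III-1: CC|Cc
⇒ C over [I-1,I-2,II-1,II-2,II-3,III-1,III-2,III-3,IV-1,IV-2]: 1050 consistent
Z/I-1 ? ·: ZZ|Zz|zz
Z/I-2 aff ·: zz
Z/II-1 ? I-1×I-2: Zz|zz
Z/II-2 un ·: ZZ|Zz
Z/II-3 ? I-1×I-2: Zz|zz
Z/III-1 ? II-1×II-2: ZZ|Zz|zz
Z/III-2 un ·: ZZ|Zz
Z/III-3 un II-1×II-2: ZZ|Zz
Z/IV-1 un III-2×III-1: ZZ|Zz
Z/IV-2 ? III-2×III-1: ZZ|Zz|zz
⇒ Z over [I-1,I-2,II-1,II-2,II-3,III-1,III-2,III-3,IV-1,IV-2]: 267 consistent

II-1 ∈ {CC Zz, CC zz, Cc Zz, Cc zz}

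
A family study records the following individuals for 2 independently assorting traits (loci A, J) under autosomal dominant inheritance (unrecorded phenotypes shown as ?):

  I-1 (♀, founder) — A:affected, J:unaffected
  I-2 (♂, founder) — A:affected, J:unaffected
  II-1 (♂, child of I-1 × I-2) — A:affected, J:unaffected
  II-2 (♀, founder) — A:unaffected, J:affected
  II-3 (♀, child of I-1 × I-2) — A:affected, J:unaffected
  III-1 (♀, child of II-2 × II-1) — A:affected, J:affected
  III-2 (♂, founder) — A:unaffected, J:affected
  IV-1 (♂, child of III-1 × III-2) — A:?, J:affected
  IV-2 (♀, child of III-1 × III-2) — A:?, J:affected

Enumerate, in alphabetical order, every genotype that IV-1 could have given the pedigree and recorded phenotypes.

A/I-1 aff ·: Aa|AA
A/I-2 aff ·: Aa|AA
A/II-1 aff I-1×I-2: Aa|AA
A/II-2 un ·: aa
A/II-3 aff I-1×I-2: Aa|AA
A/III-1 aff II-2×II-1: Aa
A/III-2 un ·: aa
A/IV-1 ? III-1×III-2: aa|Aa
A/IV-2 ? III-1×III-2: aa|Aa
⇒ A over [I-1,I-2,II-1,II-2,II-3,III-1,III-2,IV-1,IV-2]: 52 consistent
J/I-1 un ·: jj
J/I-2 un ·: jj
J/II-1 un I-1×I-2: jj
J/II-2 aff ·: Jj|JJ
J/II-3 un I-1×I-2: jj
J/III-1 aff II-2×II-1: Jj
J/III-2 aff ·: Jj|JJ
J/IV-1 aff III-1×III-2: Jj|JJ
J/IV-2 aff III-1×III-2: Jj|JJ
⇒ J over [I-1,I-2,II-1,II-2,II-3,III-1,III-2,IV-1,IV-2]: 16 consistent

IV-1 ∈ {Aa JJ, Aa Jj, aa JJ, aa Jj}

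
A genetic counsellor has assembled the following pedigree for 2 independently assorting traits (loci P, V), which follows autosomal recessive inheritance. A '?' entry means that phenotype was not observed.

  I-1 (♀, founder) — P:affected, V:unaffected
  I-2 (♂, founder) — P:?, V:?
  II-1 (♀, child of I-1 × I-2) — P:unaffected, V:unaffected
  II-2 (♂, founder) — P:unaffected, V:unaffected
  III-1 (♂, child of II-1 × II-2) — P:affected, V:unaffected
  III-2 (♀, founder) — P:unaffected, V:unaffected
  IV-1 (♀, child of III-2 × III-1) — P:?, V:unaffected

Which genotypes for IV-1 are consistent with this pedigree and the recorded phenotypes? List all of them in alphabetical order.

IV-1 ∈ {Pp VV, Pp Vv, pp VV, pp Vv}

P/I-1 aff ·: pp
P/I-2 ? ·: PP|Pp
P/II-1 un I-1×I-2: Pp
P/II-2 un ·: Pp
P/III-1 aff II-1×II-2: pp
P/III-2 un ·: PP|Pp
P/IV-1 ? III-2×III-1: Pp|pp
⇒ P over [I-1,I-2,II-1,II-2,III-1,III-2,IV-1]: 6 consistent
V/I-1 un ·: VV|Vv
V/I-2 ? ·: VV|Vv|vv
V/II-1 un I-1×I-2: VV|Vv
V/II-2 un ·: VV|Vv
V/III-1 un II-1×II-2: VV|Vv
V/III-2 un ·: VV|Vv
V/IV-1 un III-2×III-1: VV|Vv
⇒ V over [I-1,I-2,II-1,II-2,III-1,III-2,IV-1]: 110 consistent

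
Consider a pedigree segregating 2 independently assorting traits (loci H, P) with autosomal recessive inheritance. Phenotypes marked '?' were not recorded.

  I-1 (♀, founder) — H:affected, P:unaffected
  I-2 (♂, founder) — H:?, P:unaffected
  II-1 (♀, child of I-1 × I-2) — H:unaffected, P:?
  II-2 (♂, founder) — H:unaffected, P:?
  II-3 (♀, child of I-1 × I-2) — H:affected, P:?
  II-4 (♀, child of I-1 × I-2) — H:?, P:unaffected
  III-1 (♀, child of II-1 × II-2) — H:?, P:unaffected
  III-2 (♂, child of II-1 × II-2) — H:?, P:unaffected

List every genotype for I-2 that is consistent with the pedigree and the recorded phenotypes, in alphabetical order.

I-2 ∈ {Hh PP, Hh Pp}

H/I-1 aff ·: hh
H/I-2 ? ·: Hh
H/II-1 un I-1×I-2: Hh
H/II-2 un ·: HH|Hh
H/II-3 aff I-1×I-2: hh
H/II-4 ? I-1×I-2: Hh|hh
H/III-1 ? II-1×II-2: HH|Hh|hh
H/III-2 ? II-1×II-2: HH|Hh|hh
⇒ H over [I-1,I-2,II-1,II-2,II-3,II-4,III-1,III-2]: 26 consistent
P/I-1 un ·: PP|Pp
P/I-2 un ·: PP|Pp
P/II-1 ? I-1×I-2: PP|Pp|pp
P/II-2 ? ·: PP|Pp|pp
P/II-3 ? I-1×I-2: PP|Pp|pp
P/II-4 un I-1×I-2: PP|Pp
P/III-1 un II-1×II-2: PP|Pp
P/III-2 un II-1×II-2: PP|Pp
⇒ P over [I-1,I-2,II-1,II-2,II-3,II-4,III-1,III-2]: 228 consistent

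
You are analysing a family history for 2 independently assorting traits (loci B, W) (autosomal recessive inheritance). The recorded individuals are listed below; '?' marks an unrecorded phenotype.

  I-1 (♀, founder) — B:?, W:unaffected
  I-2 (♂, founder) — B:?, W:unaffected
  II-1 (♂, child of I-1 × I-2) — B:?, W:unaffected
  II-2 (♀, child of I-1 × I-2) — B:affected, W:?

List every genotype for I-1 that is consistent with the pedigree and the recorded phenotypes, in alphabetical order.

B/I-1 ? ·: Bb|bb
B/I-2 ? ·: Bb|bb
B/II-1 ? I-1×I-2: BB|Bb|bb
B/II-2 aff I-1×I-2: bb
⇒ B over [I-1,I-2,II-1,II-2]: 8 consistent
W/I-1 un ·: WW|Ww
W/I-2 un ·: WW|Ww
W/II-1 un I-1×I-2: WW|Ww
W/II-2 ? I-1×I-2: WW|Ww|ww
⇒ W over [I-1,I-2,II-1,II-2]: 15 consistent

I-1 ∈ {Bb WW, Bb Ww, bb WW, bb Ww}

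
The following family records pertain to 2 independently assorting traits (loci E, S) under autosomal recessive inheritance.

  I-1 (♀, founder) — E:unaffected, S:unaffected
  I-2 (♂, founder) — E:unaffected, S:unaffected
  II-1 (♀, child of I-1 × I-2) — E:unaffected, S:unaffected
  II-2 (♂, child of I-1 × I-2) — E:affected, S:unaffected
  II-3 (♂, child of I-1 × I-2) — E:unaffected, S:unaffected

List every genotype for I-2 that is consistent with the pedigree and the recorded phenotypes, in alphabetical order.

I-2 ∈ {Ee SS, Ee Ss}

E/I-1 un ·: Ee
E/I-2 un ·: Ee
E/II-1 un I-1×I-2: EE|Ee
E/II-2 aff I-1×I-2: ee
E/II-3 un I-1×I-2: EE|Ee
⇒ E over [I-1,I-2,II-1,II-2,II-3]: 4 consistent
S/I-1 un ·: SS|Ss
S/I-2 un ·: SS|Ss
S/II-1 un I-1×I-2: SS|Ss
S/II-2 un I-1×I-2: SS|Ss
S/II-3 un I-1×I-2: SS|Ss
⇒ S over [I-1,I-2,II-1,II-2,II-3]: 25 consistent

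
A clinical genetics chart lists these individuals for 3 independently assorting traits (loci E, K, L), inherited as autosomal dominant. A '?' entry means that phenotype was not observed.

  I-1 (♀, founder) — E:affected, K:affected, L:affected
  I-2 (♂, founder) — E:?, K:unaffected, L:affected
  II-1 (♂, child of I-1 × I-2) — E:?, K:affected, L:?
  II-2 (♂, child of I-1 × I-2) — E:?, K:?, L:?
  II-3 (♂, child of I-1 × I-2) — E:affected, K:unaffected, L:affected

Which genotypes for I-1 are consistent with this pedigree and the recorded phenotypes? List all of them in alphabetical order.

E/I-1 aff ·: Ee|EE
E/I-2 ? ·: ee|Ee|EE
E/II-1 ? I-1×I-2: ee|Ee|EE
E/II-2 ? I-1×I-2: ee|Ee|EE
E/II-3 aff I-1×I-2: Ee|EE
⇒ E over [I-1,I-2,II-1,II-2,II-3]: 40 consistent
K/I-1 aff ·: Kk
K/I-2 un ·: kk
K/II-1 aff I-1×I-2: Kk
K/II-2 ? I-1×I-2: kk|Kk
K/II-3 un I-1×I-2: kk
⇒ K over [I-1,I-2,II-1,II-2,II-3]: 2 consistent
L/I-1 aff ·: Ll|LL
L/I-2 aff ·: Ll|LL
L/II-1 ? I-1×I-2: ll|Ll|LL
L/II-2 ? I-1×I-2: ll|Ll|LL
L/II-3 aff I-1×I-2: Ll|LL
⇒ L over [I-1,I-2,II-1,II-2,II-3]: 35 consistent

I-1 ∈ {EE Kk LL, EE Kk Ll, Ee Kk LL, Ee Kk Ll}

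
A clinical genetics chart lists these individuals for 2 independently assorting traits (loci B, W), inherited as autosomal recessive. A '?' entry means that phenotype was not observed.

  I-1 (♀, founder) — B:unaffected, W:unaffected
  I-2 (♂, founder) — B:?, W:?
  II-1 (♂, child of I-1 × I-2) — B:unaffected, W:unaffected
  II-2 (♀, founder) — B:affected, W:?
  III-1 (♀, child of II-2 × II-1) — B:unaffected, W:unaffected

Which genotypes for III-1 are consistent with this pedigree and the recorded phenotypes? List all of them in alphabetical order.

B/I-1 un ·: BB|Bb
B/I-2 ? ·: BB|Bb|bb
B/II-1 un I-1×I-2: BB|Bb
B/II-2 aff ·: bb
B/III-1 un II-2×II-1: Bb
⇒ B over [I-1,I-2,II-1,II-2,III-1]: 9 consistent
W/I-1 un ·: WW|Ww
W/I-2 ? ·: WW|Ww|ww
W/II-1 un I-1×I-2: WW|Ww
W/II-2 ? ·: WW|Ww|ww
W/III-1 un II-2×II-1: WW|Ww
⇒ W over [I-1,I-2,II-1,II-2,III-1]: 41 consistent

III-1 ∈ {Bb WW, Bb Ww}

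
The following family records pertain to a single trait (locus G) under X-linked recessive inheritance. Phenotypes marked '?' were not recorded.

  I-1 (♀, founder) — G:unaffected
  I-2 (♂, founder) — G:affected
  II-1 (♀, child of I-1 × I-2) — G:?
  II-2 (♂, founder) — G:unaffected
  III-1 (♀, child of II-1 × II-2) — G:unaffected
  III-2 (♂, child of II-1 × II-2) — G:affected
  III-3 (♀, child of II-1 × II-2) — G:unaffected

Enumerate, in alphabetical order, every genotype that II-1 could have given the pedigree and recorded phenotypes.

G/I-1 un ·: X^GX^G|X^GX^g
G/I-2 aff ·: X^gY
G/II-1 ? I-1×I-2: X^GX^g|X^gX^g
G/II-2 un ·: X^GY
G/III-1 un II-1×II-2: X^GX^G|X^GX^g
G/III-2 aff II-1×II-2: X^gY
G/III-3 un II-1×II-2: X^GX^G|X^GX^g
⇒ G over [I-1,I-2,II-1,II-2,III-1,III-2,III-3]: 9 consistent

II-1 ∈ {X^GX^g, X^gX^g}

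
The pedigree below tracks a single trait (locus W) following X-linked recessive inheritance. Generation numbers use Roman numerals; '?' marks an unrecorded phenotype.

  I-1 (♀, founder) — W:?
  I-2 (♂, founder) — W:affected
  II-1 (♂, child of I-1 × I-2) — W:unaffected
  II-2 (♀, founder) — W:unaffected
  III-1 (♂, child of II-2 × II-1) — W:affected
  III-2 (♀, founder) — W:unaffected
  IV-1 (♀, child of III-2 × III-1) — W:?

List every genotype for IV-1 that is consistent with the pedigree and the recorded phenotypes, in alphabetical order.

W/I-1 ? ·: X^WX^W|X^WX^w
W/I-2 aff ·: X^wY
W/II-1 un I-1×I-2: X^WY
W/II-2 un ·: X^WX^w
W/III-1 aff II-2×II-1: X^wY
W/III-2 un ·: X^WX^W|X^WX^w
W/IV-1 ? III-2×III-1: X^WX^w|X^wX^w
⇒ W over [I-1,I-2,II-1,II-2,III-1,III-2,IV-1]: 6 consistent

IV-1 ∈ {X^WX^w, X^wX^w}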